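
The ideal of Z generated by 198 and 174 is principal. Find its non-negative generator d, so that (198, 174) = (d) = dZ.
(198, 174) = (6); d = 6

In the PID Z, (a, b) is generated by gcd(a, b). Compute gcd(198, 174) with the extended Euclidean algorithm, tracking rows (r, s, t) with s·198 + t·174 = r:
  row A: (198, 1, 0)   [1·198 + 0·174 = 198]
  row B: (174, 0, 1)   [0·198 + 1·174 = 174]
  198 = 1·174 + 24   → row C = row A − 1·row B = (24, 1, −1)   [check: 1·198 − 1·174 = 24]
  174 = 7·24 + 6   → row D = row B − 7·row C = (6, −7, 8)   [check: −7·198 + 8·174 = 6]
  24 = 4·6 + 0   → remainder 0, stop. gcd = 6 (last nonzero row D).
So gcd(198, 174) = 6, with Bézout identity −7·198 + 8·174 = 6. Containment (⊇): the Bézout identity exhibits 6 as an element of (198, 174), giving (6) ⊆ (198, 174). Containment (⊆): since 6 | 198 and 6 | 174 (198 = 6·33, 174 = 6·29), every Z-linear combination of 198 and 174 is divisible by 6, so (198, 174) ⊆ (6). Therefore (198, 174) = (6), d = 6.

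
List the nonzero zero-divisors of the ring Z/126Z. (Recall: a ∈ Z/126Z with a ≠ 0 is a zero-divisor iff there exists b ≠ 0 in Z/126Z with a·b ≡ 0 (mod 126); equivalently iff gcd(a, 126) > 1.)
An element a ∈ Z/126Z (with a ≠ 0) is a zero-divisor iff gcd(a, 126) > 1 (because a is a unit precisely when gcd(a, n) = 1, and in Z/nZ every nonzero, non-unit element is a zero-divisor). Scan a = 1, ..., 125 and keep those with gcd(a, 126) > 1:
  gcd(2, 126) = 2, gcd(3, 126) = 3, gcd(4, 126) = 2, gcd(6, 126) = 6, gcd(7, 126) = 7, gcd(8, 126) = 2, gcd(9, 126) = 9, gcd(10, 126) = 2, gcd(12, 126) = 6, gcd(14, 126) = 14, gcd(15, 126) = 3, gcd(16, 126) = 2, gcd(18, 126) = 18, gcd(20, 126) = 2, gcd(21, 126) = 21, gcd(22, 126) = 2, gcd(24, 126) = 6, gcd(26, 126) = 2, gcd(27, 126) = 9, gcd(28, 126) = 14, gcd(30, 126) = 6, gcd(32, 126) = 2, gcd(33, 126) = 3, gcd(34, 126) = 2, gcd(35, 126) = 7, gcd(36, 126) = 18, gcd(38, 126) = 2, gcd(39, 126) = 3, gcd(40, 126) = 2, gcd(42, 126) = 42, gcd(44, 126) = 2, gcd(45, 126) = 9, gcd(46, 126) = 2, gcd(48, 126) = 6, gcd(49, 126) = 7, gcd(50, 126) = 2, gcd(51, 126) = 3, gcd(52, 126) = 2, gcd(54, 126) = 18, gcd(56, 126) = 14, gcd(57, 126) = 3, gcd(58, 126) = 2, gcd(60, 126) = 6, gcd(62, 126) = 2, gcd(63, 126) = 63, gcd(64, 126) = 2, gcd(66, 126) = 6, gcd(68, 126) = 2, gcd(69, 126) = 3, gcd(70, 126) = 14, gcd(72, 126) = 18, gcd(74, 126) = 2, gcd(75, 126) = 3, gcd(76, 126) = 2, gcd(77, 126) = 7, gcd(78, 126) = 6, gcd(80, 126) = 2, gcd(81, 126) = 9, gcd(82, 126) = 2, gcd(84, 126) = 42, gcd(86, 126) = 2, gcd(87, 126) = 3, gcd(88, 126) = 2, gcd(90, 126) = 18, gcd(91, 126) = 7, gcd(92, 126) = 2, gcd(93, 126) = 3, gcd(94, 126) = 2, gcd(96, 126) = 6, gcd(98, 126) = 14, gcd(99, 126) = 9, gcd(100, 126) = 2, gcd(102, 126) = 6, gcd(104, 126) = 2, gcd(105, 126) = 21, gcd(106, 126) = 2, gcd(108, 126) = 18, gcd(110, 126) = 2, gcd(111, 126) = 3, gcd(112, 126) = 14, gcd(114, 126) = 6, gcd(116, 126) = 2, gcd(117, 126) = 9, gcd(118, 126) = 2, gcd(119, 126) = 7, gcd(120, 126) = 6, gcd(122, 126) = 2, gcd(123, 126) = 3, gcd(124, 126) = 2.
All other a ∈ {1, ..., 125} have gcd(a, 126) = 1 and are units. So the nonzero zero-divisors are exactly the 89 values of a appearing in this scan.

Final answer: nonzero zero-divisors of Z/126Z = {2, 3, 4, 6, 7, 8, 9, 10, 12, 14, 15, 16, 18, 20, 21, 22, 24, 26, 27, 28, 30, 32, 33, 34, 35, 36, 38, 39, 40, 42, 44, 45, 46, 48, 49, 50, 51, 52, 54, 56, 57, 58, 60, 62, 63, 64, 66, 68, 69, 70, 72, 74, 75, 76, 77, 78, 80, 81, 82, 84, 86, 87, 88, 90, 91, 92, 93, 94, 96, 98, 99, 100, 102, 104, 105, 106, 108, 110, 111, 112, 114, 116, 117, 118, 119, 120, 122, 123, 124}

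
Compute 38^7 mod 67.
Use repeated squaring. Binary(7) = 111. Walk through the bits of the exponent 7 left-to-right: at each bit after the leading one, square the running value, then multiply by 38 if the bit is 1 (always reducing mod 67):
  bit 1 = 1 (leading): start with 38.
  bit 2 = 1: square 38^2 = 1444 ≡ 37; bit is 1, so multiply 37·38 = 1406 ≡ 66 (mod 67).
  bit 3 = 1: square 66^2 = 4356 ≡ 1; bit is 1, so multiply 1·38 = 38 (mod 67).
Final value: 38^7 ≡ 38 (mod 67).

Final answer: 38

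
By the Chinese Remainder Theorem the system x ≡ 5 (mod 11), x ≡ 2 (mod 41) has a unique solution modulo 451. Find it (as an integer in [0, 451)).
x ≡ 412 (mod 451); the representative in [0, 451) is 412

The moduli 11, 41 are pairwise coprime, so by the CRT there is a unique solution mod 11·41 = 451.
Solve by successive substitution. Start with x ≡ 5 (mod 11).
  Combine with x ≡ 2 (mod 41): write x = 5 + 11·t and require 5 + 11·t ≡ 2 (mod 41), i.e. 11·t ≡ 2 − 5 ≡ 38 (mod 41). Since 11^(−1) ≡ 15 (mod 41), t ≡ 15·38 ≡ 37 (mod 41). So x ≡ 5 + 11·37 = 412 (mod 451).
Unique solution in [0, 451): x = 412.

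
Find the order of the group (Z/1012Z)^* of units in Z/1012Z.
(Z/1012Z)^* consists of the classes a with gcd(a, 1012) = 1, so its order is φ(1012). φ is multiplicative, with φ(p^e) = p^e − p^(e−1). Factorise 1012 = 2^2 · 11 · 23. Then
  φ(1012) = (2^2 − 2^1) · (11 − 1) · (23 − 1) = 2 · 10 · 22 = 440.
Thus |(Z/1012Z)^*| = 440.

Final answer: |(Z/1012Z)^*| = 440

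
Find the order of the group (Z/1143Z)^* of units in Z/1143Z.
|(Z/1143Z)^*| = 756

(Z/1143Z)^* consists of the classes a with gcd(a, 1143) = 1, so its order is φ(1143). φ is multiplicative, with φ(p^e) = p^e − p^(e−1). Factorise 1143 = 3^2 · 127. Then
  φ(1143) = (3^2 − 3^1) · (127 − 1) = 6 · 126 = 756.
Thus |(Z/1143Z)^*| = 756.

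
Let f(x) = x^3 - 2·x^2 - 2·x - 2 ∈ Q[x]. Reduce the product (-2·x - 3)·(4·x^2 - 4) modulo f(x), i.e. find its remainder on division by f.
First multiply in Q[x] without reducing: a · b = -8·x^3 - 12·x^2 + 8·x + 12. Now divide by f(x) = x^3 - 2·x^2 - 2·x - 2, eliminating the leading term at each step:
  leading term -8·x^3: subtract (-8)·f(x) = -8·x^3 + 16·x^2 + 16·x + 16, leaving -28·x^2 - 8·x - 4
The degree is now < 3, so this is the remainder. Hence a · b ≡ -28·x^2 - 8·x - 4 in Q[x]/(f).

Final answer: a · b ≡ -28·x^2 - 8·x - 4 (mod f(x))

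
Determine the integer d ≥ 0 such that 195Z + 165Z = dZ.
(195, 165) = (15); d = 15

In the PID Z, (a, b) is generated by gcd(a, b). Compute gcd(195, 165) with the extended Euclidean algorithm, tracking rows (r, s, t) with s·195 + t·165 = r:
  row A: (195, 1, 0)   [1·195 + 0·165 = 195]
  row B: (165, 0, 1)   [0·195 + 1·165 = 165]
  195 = 1·165 + 30   → row C = row A − 1·row B = (30, 1, −1)   [check: 1·195 − 1·165 = 30]
  165 = 5·30 + 15   → row D = row B − 5·row C = (15, −5, 6)   [check: −5·195 + 6·165 = 15]
  30 = 2·15 + 0   → remainder 0, stop. gcd = 15 (last nonzero row D).
So gcd(195, 165) = 15, with Bézout identity −5·195 + 6·165 = 15. Containment (⊇): the Bézout identity exhibits 15 as an element of (195, 165), giving (15) ⊆ (195, 165). Containment (⊆): since 15 | 195 and 15 | 165 (195 = 15·13, 165 = 15·11), every Z-linear combination of 195 and 165 is divisible by 15, so (195, 165) ⊆ (15). Therefore (195, 165) = (15), d = 15.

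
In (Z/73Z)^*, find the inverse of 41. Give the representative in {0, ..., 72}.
41^(−1) ≡ 57 (mod 73)

Apply the extended Euclidean algorithm to (73, 41), tracking rows (r, s, t) with s·73 + t·41 = r. Each division r_prev = q·r_cur + r_new produces the new row as (previous row) − q·(current row):
  row A: (73, 1, 0)   [1·73 + 0·41 = 73]
  row B: (41, 0, 1)   [0·73 + 1·41 = 41]
  73 = 1·41 + 32   → row C = row A − 1·row B = (32, 1, −1)   [check: 1·73 − 1·41 = 32]
  41 = 1·32 + 9   → row D = row B − 1·row C = (9, −1, 2)   [check: −1·73 + 2·41 = 9]
  32 = 3·9 + 5   → row E = row C − 3·row D = (5, 4, −7)   [check: 4·73 − 7·41 = 5]
  9 = 1·5 + 4   → row F = row D − 1·row E = (4, −5, 9)   [check: −5·73 + 9·41 = 4]
  5 = 1·4 + 1   → row G = row E − 1·row F = (1, 9, −16)   [check: 9·73 − 16·41 = 1]
  4 = 4·1 + 0   → remainder 0, stop. gcd = 1 (last nonzero row G).
The gcd is 1, so 41 is invertible mod 73. The last nonzero row gives 9·73 − 16·41 = 1, so t = −16. So 41^(−1) ≡ −16 ≡ 57 (mod 73). Verify: 41 · 57 = 2337 ≡ 1 (mod 73). ✓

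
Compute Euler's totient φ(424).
φ is multiplicative, with φ(p^e) = p^e − p^(e−1). Factorise 424 = 2^3 · 53. Then
  φ(424) = (2^3 − 2^2) · (53 − 1) = 4 · 52 = 208.

Final answer: φ(424) = 208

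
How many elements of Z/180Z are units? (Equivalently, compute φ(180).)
An element a ∈ Z/180Z is a unit iff gcd(a, 180) = 1, so the number of units is φ(180). φ is multiplicative, with φ(p^e) = p^e − p^(e−1). Factorise 180 = 2^2 · 3^2 · 5. Then
  φ(180) = (2^2 − 2^1) · (3^2 − 3^1) · (5 − 1) = 2 · 6 · 4 = 48.

Final answer: Z/180Z has φ(180) = 48 units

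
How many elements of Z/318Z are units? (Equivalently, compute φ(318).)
An element a ∈ Z/318Z is a unit iff gcd(a, 318) = 1, so the number of units is φ(318). φ is multiplicative, with φ(p^e) = p^e − p^(e−1). Factorise 318 = 2 · 3 · 53. Then
  φ(318) = (2 − 1) · (3 − 1) · (53 − 1) = 1 · 2 · 52 = 104.

Final answer: Z/318Z has φ(318) = 104 units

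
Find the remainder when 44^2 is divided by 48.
16

Use repeated squaring. Binary(2) = 10. Walk through the bits of the exponent 2 left-to-right: at each bit after the leading one, square the running value, then multiply by 44 if the bit is 1 (always reducing mod 48):
  bit 1 = 1 (leading): start with 44.
  bit 2 = 0: square 44^2 = 1936 ≡ 16 (mod 48).
Final value: 44^2 ≡ 16 (mod 48).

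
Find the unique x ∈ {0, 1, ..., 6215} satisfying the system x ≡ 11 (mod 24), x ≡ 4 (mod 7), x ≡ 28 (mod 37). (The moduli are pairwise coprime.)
x ≡ 6059 (mod 6216); the representative in [0, 6216) is 6059

The moduli 24, 7, 37 are pairwise coprime, so by the CRT there is a unique solution mod 24·7·37 = 6216.
Solve by successive substitution. Start with x ≡ 11 (mod 24).
  Combine with x ≡ 4 (mod 7): write x = 11 + 24·t and require 11 + 24·t ≡ 4 (mod 7), i.e. 24·t ≡ 4 − 11 ≡ 0 (mod 7). Since 24^(−1) ≡ 5 (mod 7) (24 ≡ 3 (mod 7)), t ≡ 5·0 ≡ 0 (mod 7). So x ≡ 11 + 24·0 = 11 (mod 168).
  Combine with x ≡ 28 (mod 37): write x = 11 + 168·t and require 11 + 168·t ≡ 28 (mod 37), i.e. 168·t ≡ 28 − 11 ≡ 17 (mod 37). Since 168^(−1) ≡ 13 (mod 37) (168 ≡ 20 (mod 37)), t ≡ 13·17 ≡ 36 (mod 37). So x ≡ 11 + 168·36 = 6059 (mod 6216).
Unique solution in [0, 6216): x = 6059.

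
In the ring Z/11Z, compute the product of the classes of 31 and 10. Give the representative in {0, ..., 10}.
2

Reduce the factors first: 31 ≡ 9 (mod 11), so 31 · 10 ≡ 9 · 10 (mod 11). 9 · 10 = 90. Dividing by 11: 90 = 8·11 + 2. So (31 · 10) mod 11 = 2.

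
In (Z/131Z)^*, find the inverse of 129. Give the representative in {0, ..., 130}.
129^(−1) ≡ 65 (mod 131)

Apply the extended Euclidean algorithm to (131, 129), tracking rows (r, s, t) with s·131 + t·129 = r. Each division r_prev = q·r_cur + r_new produces the new row as (previous row) − q·(current row):
  row A: (131, 1, 0)   [1·131 + 0·129 = 131]
  row B: (129, 0, 1)   [0·131 + 1·129 = 129]
  131 = 1·129 + 2   → row C = row A − 1·row B = (2, 1, −1)   [check: 1·131 − 1·129 = 2]
  129 = 64·2 + 1   → row D = row B − 64·row C = (1, −64, 65)   [check: −64·131 + 65·129 = 1]
  2 = 2·1 + 0   → remainder 0, stop. gcd = 1 (last nonzero row D).
The gcd is 1, so 129 is invertible mod 131. The last nonzero row gives −64·131 + 65·129 = 1, so t = 65. So 129^(−1) ≡ 65 (mod 131). Verify: 129 · 65 = 8385 ≡ 1 (mod 131). ✓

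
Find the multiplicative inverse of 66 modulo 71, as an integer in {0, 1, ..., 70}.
66^(−1) ≡ 14 (mod 71)

Apply the extended Euclidean algorithm to (71, 66), tracking rows (r, s, t) with s·71 + t·66 = r. Each division r_prev = q·r_cur + r_new produces the new row as (previous row) − q·(current row):
  row A: (71, 1, 0)   [1·71 + 0·66 = 71]
  row B: (66, 0, 1)   [0·71 + 1·66 = 66]
  71 = 1·66 + 5   → row C = row A − 1·row B = (5, 1, −1)   [check: 1·71 − 1·66 = 5]
  66 = 13·5 + 1   → row D = row B − 13·row C = (1, −13, 14)   [check: −13·71 + 14·66 = 1]
  5 = 5·1 + 0   → remainder 0, stop. gcd = 1 (last nonzero row D).
The gcd is 1, so 66 is invertible mod 71. The last nonzero row gives −13·71 + 14·66 = 1, so t = 14. So 66^(−1) ≡ 14 (mod 71). Verify: 66 · 14 = 924 ≡ 1 (mod 71). ✓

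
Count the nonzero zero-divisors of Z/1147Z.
Z/1147Z has 66 nonzero zero-divisors

In Z/1147Z each nonzero element is either a unit (gcd with 1147 is 1) or a zero-divisor (gcd > 1). The number of units is φ(1147): factorise 1147 = 31 · 37, so φ(1147) = (31 − 1) · (37 − 1) = 30 · 36 = 1080. The nonzero elements number 1147 − 1 = 1146. Hence the nonzero zero-divisors number 1146 − 1080 = 66.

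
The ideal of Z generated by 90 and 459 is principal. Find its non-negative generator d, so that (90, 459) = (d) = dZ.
(90, 459) = (9); d = 9

In the PID Z, (a, b) is generated by gcd(a, b). Compute gcd(459, 90) with the extended Euclidean algorithm, tracking rows (r, s, t) with s·459 + t·90 = r:
  row A: (459, 1, 0)   [1·459 + 0·90 = 459]
  row B: (90, 0, 1)   [0·459 + 1·90 = 90]
  459 = 5·90 + 9   → row C = row A − 5·row B = (9, 1, −5)   [check: 1·459 − 5·90 = 9]
  90 = 10·9 + 0   → remainder 0, stop. gcd = 9 (last nonzero row C).
So gcd(90, 459) = 9, with Bézout identity 1·459 − 5·90 = 9. Containment (⊇): the Bézout identity exhibits 9 as an element of (90, 459), giving (9) ⊆ (90, 459). Containment (⊆): since 9 | 90 and 9 | 459 (90 = 9·10, 459 = 9·51), every Z-linear combination of 90 and 459 is divisible by 9, so (90, 459) ⊆ (9). Therefore (90, 459) = (9), d = 9.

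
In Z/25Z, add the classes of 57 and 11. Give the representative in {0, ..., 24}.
18

Reduce the summands first: 57 ≡ 7 (mod 25), so 57 + 11 ≡ 7 + 11 (mod 25). 7 + 11 = 18; 18 = 0·25 + 18, so (57 + 11) mod 25 = 18.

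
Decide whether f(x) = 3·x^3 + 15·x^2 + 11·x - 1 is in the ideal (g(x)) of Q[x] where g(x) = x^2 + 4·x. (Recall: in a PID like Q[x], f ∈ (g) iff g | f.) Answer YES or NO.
In Q[x] the ideal (g) consists of all multiples of g, so f ∈ (g) iff g | f, i.e. iff the remainder of f on division by g is 0. Divide f by g (g is monic, so eliminate the leading term of the running remainder at each step):
  leading term 3·x^3: subtract (3·x)·g(x) = 3·x^3 + 12·x^2, leaving 3·x^2 + 11·x - 1
  leading term 3·x^2: subtract (3)·g(x) = 3·x^2 + 12·x, leaving -x - 1
The remainder r(x) = -x - 1 ≠ 0 (and deg r < deg g), so g ∤ f, i.e. f ∉ (g).

Final answer: NO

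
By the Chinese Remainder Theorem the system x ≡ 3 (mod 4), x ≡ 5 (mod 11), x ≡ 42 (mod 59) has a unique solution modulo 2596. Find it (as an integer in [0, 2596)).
The moduli 4, 11, 59 are pairwise coprime, so by the CRT there is a unique solution mod 4·11·59 = 2596.
Solve by successive substitution. Start with x ≡ 3 (mod 4).
  Combine with x ≡ 5 (mod 11): write x = 3 + 4·t and require 3 + 4·t ≡ 5 (mod 11), i.e. 4·t ≡ 5 − 3 ≡ 2 (mod 11). Since 4^(−1) ≡ 3 (mod 11), t ≡ 3·2 ≡ 6 (mod 11). So x ≡ 3 + 4·6 = 27 (mod 44).
  Combine with x ≡ 42 (mod 59): write x = 27 + 44·t and require 27 + 44·t ≡ 42 (mod 59), i.e. 44·t ≡ 42 − 27 ≡ 15 (mod 59). Since 44^(−1) ≡ 55 (mod 59), t ≡ 55·15 ≡ 58 (mod 59). So x ≡ 27 + 44·58 = 2579 (mod 2596).
Unique solution in [0, 2596): x = 2579.

Final answer: x ≡ 2579 (mod 2596); the representative in [0, 2596) is 2579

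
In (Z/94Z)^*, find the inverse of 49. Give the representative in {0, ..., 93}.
49^(−1) ≡ 71 (mod 94)

Apply the extended Euclidean algorithm to (94, 49), tracking rows (r, s, t) with s·94 + t·49 = r. Each division r_prev = q·r_cur + r_new produces the new row as (previous row) − q·(current row):
  row A: (94, 1, 0)   [1·94 + 0·49 = 94]
  row B: (49, 0, 1)   [0·94 + 1·49 = 49]
  94 = 1·49 + 45   → row C = row A − 1·row B = (45, 1, −1)   [check: 1·94 − 1·49 = 45]
  49 = 1·45 + 4   → row D = row B − 1·row C = (4, −1, 2)   [check: −1·94 + 2·49 = 4]
  45 = 11·4 + 1   → row E = row C − 11·row D = (1, 12, −23)   [check: 12·94 − 23·49 = 1]
  4 = 4·1 + 0   → remainder 0, stop. gcd = 1 (last nonzero row E).
The gcd is 1, so 49 is invertible mod 94. The last nonzero row gives 12·94 − 23·49 = 1, so t = −23. So 49^(−1) ≡ −23 ≡ 71 (mod 94). Verify: 49 · 71 = 3479 ≡ 1 (mod 94). ✓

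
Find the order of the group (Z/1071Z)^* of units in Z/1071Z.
(Z/1071Z)^* consists of the classes a with gcd(a, 1071) = 1, so its order is φ(1071). φ is multiplicative, with φ(p^e) = p^e − p^(e−1). Factorise 1071 = 3^2 · 7 · 17. Then
  φ(1071) = (3^2 − 3^1) · (7 − 1) · (17 − 1) = 6 · 6 · 16 = 576.
Thus |(Z/1071Z)^*| = 576.

Final answer: |(Z/1071Z)^*| = 576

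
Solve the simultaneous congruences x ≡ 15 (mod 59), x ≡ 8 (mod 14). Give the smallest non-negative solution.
The moduli 59, 14 are pairwise coprime, so by the CRT there is a unique solution mod 59·14 = 826.
Solve by successive substitution. Start with x ≡ 15 (mod 59).
  Combine with x ≡ 8 (mod 14): write x = 15 + 59·t and require 15 + 59·t ≡ 8 (mod 14), i.e. 59·t ≡ 8 − 15 ≡ 7 (mod 14). Since 59^(−1) ≡ 5 (mod 14) (59 ≡ 3 (mod 14)), t ≡ 5·7 ≡ 7 (mod 14). So x ≡ 15 + 59·7 = 428 (mod 826).
Unique solution in [0, 826): x = 428.

Final answer: x ≡ 428 (mod 826); the representative in [0, 826) is 428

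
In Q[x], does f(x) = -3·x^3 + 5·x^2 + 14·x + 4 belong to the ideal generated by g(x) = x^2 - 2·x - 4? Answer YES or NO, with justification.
YES

In Q[x] the ideal (g) consists of all multiples of g, so f ∈ (g) iff g | f, i.e. iff the remainder of f on division by g is 0. Divide f by g (g is monic, so eliminate the leading term of the running remainder at each step):
  leading term -3·x^3: subtract (-3·x)·g(x) = -3·x^3 + 6·x^2 + 12·x, leaving -x^2 + 2·x + 4
  leading term -x^2: subtract (-1)·g(x) = -x^2 + 2·x + 4, leaving 0
The remainder is 0, so f(x) = g(x) · h(x) with h(x) = -3·x - 1. Hence g | f, i.e. f ∈ (g).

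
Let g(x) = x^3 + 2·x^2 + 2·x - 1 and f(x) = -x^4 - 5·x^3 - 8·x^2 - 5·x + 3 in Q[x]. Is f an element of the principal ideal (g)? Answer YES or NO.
YES

In Q[x] the ideal (g) consists of all multiples of g, so f ∈ (g) iff g | f, i.e. iff the remainder of f on division by g is 0. Divide f by g (g is monic, so eliminate the leading term of the running remainder at each step):
  leading term -x^4: subtract (-x)·g(x) = -x^4 - 2·x^3 - 2·x^2 + x, leaving -3·x^3 - 6·x^2 - 6·x + 3
  leading term -3·x^3: subtract (-3)·g(x) = -3·x^3 - 6·x^2 - 6·x + 3, leaving 0
The remainder is 0, so f(x) = g(x) · h(x) with h(x) = -x - 3. Hence g | f, i.e. f ∈ (g).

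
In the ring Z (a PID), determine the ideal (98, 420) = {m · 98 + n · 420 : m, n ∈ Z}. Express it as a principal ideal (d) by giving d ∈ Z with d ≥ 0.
In the PID Z, (a, b) is generated by gcd(a, b). Compute gcd(420, 98) with the extended Euclidean algorithm, tracking rows (r, s, t) with s·420 + t·98 = r:
  row A: (420, 1, 0)   [1·420 + 0·98 = 420]
  row B: (98, 0, 1)   [0·420 + 1·98 = 98]
  420 = 4·98 + 28   → row C = row A − 4·row B = (28, 1, −4)   [check: 1·420 − 4·98 = 28]
  98 = 3·28 + 14   → row D = row B − 3·row C = (14, −3, 13)   [check: −3·420 + 13·98 = 14]
  28 = 2·14 + 0   → remainder 0, stop. gcd = 14 (last nonzero row D).
So gcd(98, 420) = 14, with Bézout identity −3·420 + 13·98 = 14. Containment (⊇): the Bézout identity exhibits 14 as an element of (98, 420), giving (14) ⊆ (98, 420). Containment (⊆): since 14 | 98 and 14 | 420 (98 = 14·7, 420 = 14·30), every Z-linear combination of 98 and 420 is divisible by 14, so (98, 420) ⊆ (14). Therefore (98, 420) = (14), d = 14.

Final answer: (98, 420) = (14); d = 14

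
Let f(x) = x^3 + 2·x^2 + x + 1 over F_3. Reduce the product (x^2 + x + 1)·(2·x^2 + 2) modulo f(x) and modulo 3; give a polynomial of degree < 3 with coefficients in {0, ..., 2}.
a · b ≡ 2·x + 1 (mod f(x))

Multiply as integer polynomials: a · b = 2·x^4 + 2·x^3 + 4·x^2 + 2·x + 2. Reducing coefficients mod 3: a · b ≡ 2·x^4 + 2·x^3 + x^2 + 2·x + 2. Now divide by f(x) = x^3 + 2·x^2 + x + 1 in F_3[x], eliminating the leading term at each step:
  leading term 2·x^4: subtract (2·x)·f(x) = 2·x^4 + x^3 + 2·x^2 + 2·x, leaving x^3 + 2·x^2 + 2 (coefficients mod 3)
  leading term x^3: subtract (1)·f(x) = x^3 + 2·x^2 + x + 1, leaving 2·x + 1 (coefficients mod 3)
The degree is now < 3, so this is the remainder. Hence a · b ≡ 2·x + 1 in F_3[x]/(f).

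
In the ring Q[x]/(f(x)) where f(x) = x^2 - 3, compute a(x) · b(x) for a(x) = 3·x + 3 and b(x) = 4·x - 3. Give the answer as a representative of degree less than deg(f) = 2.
a · b ≡ 3·x + 27 (mod f(x))

First multiply in Q[x] without reducing: a · b = 12·x^2 + 3·x - 9. Now divide by f(x) = x^2 - 3, eliminating the leading term at each step:
  leading term 12·x^2: subtract (12)·f(x) = 12·x^2 - 36, leaving 3·x + 27
The degree is now < 2, so this is the remainder. Hence a · b ≡ 3·x + 27 in Q[x]/(f).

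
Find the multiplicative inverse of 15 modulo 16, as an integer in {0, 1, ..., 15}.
15^(−1) ≡ 15 (mod 16)

Apply the extended Euclidean algorithm to (16, 15), tracking rows (r, s, t) with s·16 + t·15 = r. Each division r_prev = q·r_cur + r_new produces the new row as (previous row) − q·(current row):
  row A: (16, 1, 0)   [1·16 + 0·15 = 16]
  row B: (15, 0, 1)   [0·16 + 1·15 = 15]
  16 = 1·15 + 1   → row C = row A − 1·row B = (1, 1, −1)   [check: 1·16 − 1·15 = 1]
  15 = 15·1 + 0   → remainder 0, stop. gcd = 1 (last nonzero row C).
The gcd is 1, so 15 is invertible mod 16. The last nonzero row gives 1·16 − 1·15 = 1, so t = −1. So 15^(−1) ≡ −1 ≡ 15 (mod 16). Verify: 15 · 15 = 225 ≡ 1 (mod 16). ✓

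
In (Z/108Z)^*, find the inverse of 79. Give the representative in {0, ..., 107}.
79^(−1) ≡ 67 (mod 108)

Apply the extended Euclidean algorithm to (108, 79), tracking rows (r, s, t) with s·108 + t·79 = r. Each division r_prev = q·r_cur + r_new produces the new row as (previous row) − q·(current row):
  row A: (108, 1, 0)   [1·108 + 0·79 = 108]
  row B: (79, 0, 1)   [0·108 + 1·79 = 79]
  108 = 1·79 + 29   → row C = row A − 1·row B = (29, 1, −1)   [check: 1·108 − 1·79 = 29]
  79 = 2·29 + 21   → row D = row B − 2·row C = (21, −2, 3)   [check: −2·108 + 3·79 = 21]
  29 = 1·21 + 8   → row E = row C − 1·row D = (8, 3, −4)   [check: 3·108 − 4·79 = 8]
  21 = 2·8 + 5   → row F = row D − 2·row E = (5, −8, 11)   [check: −8·108 + 11·79 = 5]
  8 = 1·5 + 3   → row G = row E − 1·row F = (3, 11, −15)   [check: 11·108 − 15·79 = 3]
  5 = 1·3 + 2   → row H = row F − 1·row G = (2, −19, 26)   [check: −19·108 + 26·79 = 2]
  3 = 1·2 + 1   → row I = row G − 1·row H = (1, 30, −41)   [check: 30·108 − 41·79 = 1]
  2 = 2·1 + 0   → remainder 0, stop. gcd = 1 (last nonzero row I).
The gcd is 1, so 79 is invertible mod 108. The last nonzero row gives 30·108 − 41·79 = 1, so t = −41. So 79^(−1) ≡ −41 ≡ 67 (mod 108). Verify: 79 · 67 = 5293 ≡ 1 (mod 108). ✓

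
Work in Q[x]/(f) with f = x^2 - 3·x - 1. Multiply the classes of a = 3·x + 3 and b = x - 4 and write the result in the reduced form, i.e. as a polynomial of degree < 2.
First multiply in Q[x] without reducing: a · b = 3·x^2 - 9·x - 12. Now divide by f(x) = x^2 - 3·x - 1, eliminating the leading term at each step:
  leading term 3·x^2: subtract (3)·f(x) = 3·x^2 - 9·x - 3, leaving -9
The degree is now < 2, so this is the remainder. Hence a · b ≡ -9 in Q[x]/(f).

Final answer: a · b ≡ -9 (mod f(x))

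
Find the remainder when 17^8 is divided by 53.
Use repeated squaring. Binary(8) = 1000. Walk through the bits of the exponent 8 left-to-right: at each bit after the leading one, square the running value, then multiply by 17 if the bit is 1 (always reducing mod 53):
  bit 1 = 1 (leading): start with 17.
  bit 2 = 0: square 17^2 = 289 ≡ 24 (mod 53).
  bit 3 = 0: square 24^2 = 576 ≡ 46 (mod 53).
  bit 4 = 0: square 46^2 = 2116 ≡ 49 (mod 53).
Final value: 17^8 ≡ 49 (mod 53).

Final answer: 49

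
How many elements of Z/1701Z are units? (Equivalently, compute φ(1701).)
An element a ∈ Z/1701Z is a unit iff gcd(a, 1701) = 1, so the number of units is φ(1701). φ is multiplicative, with φ(p^e) = p^e − p^(e−1). Factorise 1701 = 3^5 · 7. Then
  φ(1701) = (3^5 − 3^4) · (7 − 1) = 162 · 6 = 972.

Final answer: Z/1701Z has φ(1701) = 972 units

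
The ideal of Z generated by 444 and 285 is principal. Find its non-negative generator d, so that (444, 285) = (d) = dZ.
In the PID Z, (a, b) is generated by gcd(a, b). Compute gcd(444, 285) with the extended Euclidean algorithm, tracking rows (r, s, t) with s·444 + t·285 = r:
  row A: (444, 1, 0)   [1·444 + 0·285 = 444]
  row B: (285, 0, 1)   [0·444 + 1·285 = 285]
  444 = 1·285 + 159   → row C = row A − 1·row B = (159, 1, −1)   [check: 1·444 − 1·285 = 159]
  285 = 1·159 + 126   → row D = row B − 1·row C = (126, −1, 2)   [check: −1·444 + 2·285 = 126]
  159 = 1·126 + 33   → row E = row C − 1·row D = (33, 2, −3)   [check: 2·444 − 3·285 = 33]
  126 = 3·33 + 27   → row F = row D − 3·row E = (27, −7, 11)   [check: −7·444 + 11·285 = 27]
  33 = 1·27 + 6   → row G = row E − 1·row F = (6, 9, −14)   [check: 9·444 − 14·285 = 6]
  27 = 4·6 + 3   → row H = row F − 4·row G = (3, −43, 67)   [check: −43·444 + 67·285 = 3]
  6 = 2·3 + 0   → remainder 0, stop. gcd = 3 (last nonzero row H).
So gcd(444, 285) = 3, with Bézout identity −43·444 + 67·285 = 3. Containment (⊇): the Bézout identity exhibits 3 as an element of (444, 285), giving (3) ⊆ (444, 285). Containment (⊆): since 3 | 444 and 3 | 285 (444 = 3·148, 285 = 3·95), every Z-linear combination of 444 and 285 is divisible by 3, so (444, 285) ⊆ (3). Therefore (444, 285) = (3), d = 3.

Final answer: (444, 285) = (3); d = 3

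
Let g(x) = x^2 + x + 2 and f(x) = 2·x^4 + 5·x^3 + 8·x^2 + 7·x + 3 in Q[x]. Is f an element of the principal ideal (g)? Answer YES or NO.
In Q[x] the ideal (g) consists of all multiples of g, so f ∈ (g) iff g | f, i.e. iff the remainder of f on division by g is 0. Divide f by g (g is monic, so eliminate the leading term of the running remainder at each step):
  leading term 2·x^4: subtract (2·x^2)·g(x) = 2·x^4 + 2·x^3 + 4·x^2, leaving 3·x^3 + 4·x^2 + 7·x + 3
  leading term 3·x^3: subtract (3·x)·g(x) = 3·x^3 + 3·x^2 + 6·x, leaving x^2 + x + 3
  leading term x^2: subtract (1)·g(x) = x^2 + x + 2, leaving 1
The remainder r(x) = 1 ≠ 0 (and deg r < deg g), so g ∤ f, i.e. f ∉ (g).

Final answer: NO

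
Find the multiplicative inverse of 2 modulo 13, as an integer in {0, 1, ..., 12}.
Apply the extended Euclidean algorithm to (13, 2), tracking rows (r, s, t) with s·13 + t·2 = r. Each division r_prev = q·r_cur + r_new produces the new row as (previous row) − q·(current row):
  row A: (13, 1, 0)   [1·13 + 0·2 = 13]
  row B: (2, 0, 1)   [0·13 + 1·2 = 2]
  13 = 6·2 + 1   → row C = row A − 6·row B = (1, 1, −6)   [check: 1·13 − 6·2 = 1]
  2 = 2·1 + 0   → remainder 0, stop. gcd = 1 (last nonzero row C).
The gcd is 1, so 2 is invertible mod 13. The last nonzero row gives 1·13 − 6·2 = 1, so t = −6. So 2^(−1) ≡ −6 ≡ 7 (mod 13). Verify: 2 · 7 = 14 ≡ 1 (mod 13). ✓

Final answer: 2^(−1) ≡ 7 (mod 13)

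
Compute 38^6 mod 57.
Use repeated squaring. Binary(6) = 110. Walk through the bits of the exponent 6 left-to-right: at each bit after the leading one, square the running value, then multiply by 38 if the bit is 1 (always reducing mod 57):
  bit 1 = 1 (leading): start with 38.
  bit 2 = 1: square 38^2 = 1444 ≡ 19; bit is 1, so multiply 19·38 = 722 ≡ 38 (mod 57).
  bit 3 = 0: square 38^2 = 1444 ≡ 19 (mod 57).
Final value: 38^6 ≡ 19 (mod 57).

Final answer: 19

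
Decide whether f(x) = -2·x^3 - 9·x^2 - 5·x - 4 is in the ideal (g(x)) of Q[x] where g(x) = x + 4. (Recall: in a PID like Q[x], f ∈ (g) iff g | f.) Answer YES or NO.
In Q[x] the ideal (g) consists of all multiples of g, so f ∈ (g) iff g | f, i.e. iff the remainder of f on division by g is 0. Divide f by g (g is monic, so eliminate the leading term of the running remainder at each step):
  leading term -2·x^3: subtract (-2·x^2)·g(x) = -2·x^3 - 8·x^2, leaving -x^2 - 5·x - 4
  leading term -x^2: subtract (-x)·g(x) = -x^2 - 4·x, leaving -x - 4
  leading term -x: subtract (-1)·g(x) = -x - 4, leaving 0
The remainder is 0, so f(x) = g(x) · h(x) with h(x) = -2·x^2 - x - 1. Hence g | f, i.e. f ∈ (g).

Final answer: YES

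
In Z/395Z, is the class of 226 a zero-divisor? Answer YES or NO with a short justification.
NO

gcd(226, 395) = 1, so 226 is a unit in Z/395Z (it has a multiplicative inverse). A unit cannot be a zero-divisor: if 226·b ≡ 0 then multiplying both sides by 226^(−1) gives b ≡ 0. So 226 is not a zero-divisor.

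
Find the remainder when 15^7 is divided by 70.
15

Use repeated squaring. Binary(7) = 111. Walk through the bits of the exponent 7 left-to-right: at each bit after the leading one, square the running value, then multiply by 15 if the bit is 1 (always reducing mod 70):
  bit 1 = 1 (leading): start with 15.
  bit 2 = 1: square 15^2 = 225 ≡ 15; bit is 1, so multiply 15·15 = 225 ≡ 15 (mod 70).
  bit 3 = 1: square 15^2 = 225 ≡ 15; bit is 1, so multiply 15·15 = 225 ≡ 15 (mod 70).
Final value: 15^7 ≡ 15 (mod 70).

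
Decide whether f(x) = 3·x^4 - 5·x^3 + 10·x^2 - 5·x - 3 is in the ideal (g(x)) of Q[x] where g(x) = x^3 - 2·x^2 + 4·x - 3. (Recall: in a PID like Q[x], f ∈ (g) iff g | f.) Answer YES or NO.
YES

In Q[x] the ideal (g) consists of all multiples of g, so f ∈ (g) iff g | f, i.e. iff the remainder of f on division by g is 0. Divide f by g (g is monic, so eliminate the leading term of the running remainder at each step):
  leading term 3·x^4: subtract (3·x)·g(x) = 3·x^4 - 6·x^3 + 12·x^2 - 9·x, leaving x^3 - 2·x^2 + 4·x - 3
  leading term x^3: subtract (1)·g(x) = x^3 - 2·x^2 + 4·x - 3, leaving 0
The remainder is 0, so f(x) = g(x) · h(x) with h(x) = 3·x + 1. Hence g | f, i.e. f ∈ (g).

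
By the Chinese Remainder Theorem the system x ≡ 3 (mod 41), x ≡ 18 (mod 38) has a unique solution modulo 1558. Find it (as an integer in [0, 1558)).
x ≡ 208 (mod 1558); the representative in [0, 1558) is 208

The moduli 41, 38 are pairwise coprime, so by the CRT there is a unique solution mod 41·38 = 1558.
Solve by successive substitution. Start with x ≡ 3 (mod 41).
  Combine with x ≡ 18 (mod 38): write x = 3 + 41·t and require 3 + 41·t ≡ 18 (mod 38), i.e. 41·t ≡ 18 − 3 ≡ 15 (mod 38). Since 41^(−1) ≡ 13 (mod 38) (41 ≡ 3 (mod 38)), t ≡ 13·15 ≡ 5 (mod 38). So x ≡ 3 + 41·5 = 208 (mod 1558).
Unique solution in [0, 1558): x = 208.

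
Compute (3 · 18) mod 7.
5

Reduce the factors first: 18 ≡ 4 (mod 7), so 3 · 18 ≡ 3 · 4 (mod 7). 3 · 4 = 12. Dividing by 7: 12 = 1·7 + 5. So (3 · 18) mod 7 = 5.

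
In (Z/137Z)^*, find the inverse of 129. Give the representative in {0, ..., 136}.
Apply the extended Euclidean algorithm to (137, 129), tracking rows (r, s, t) with s·137 + t·129 = r. Each division r_prev = q·r_cur + r_new produces the new row as (previous row) − q·(current row):
  row A: (137, 1, 0)   [1·137 + 0·129 = 137]
  row B: (129, 0, 1)   [0·137 + 1·129 = 129]
  137 = 1·129 + 8   → row C = row A − 1·row B = (8, 1, −1)   [check: 1·137 − 1·129 = 8]
  129 = 16·8 + 1   → row D = row B − 16·row C = (1, −16, 17)   [check: −16·137 + 17·129 = 1]
  8 = 8·1 + 0   → remainder 0, stop. gcd = 1 (last nonzero row D).
The gcd is 1, so 129 is invertible mod 137. The last nonzero row gives −16·137 + 17·129 = 1, so t = 17. So 129^(−1) ≡ 17 (mod 137). Verify: 129 · 17 = 2193 ≡ 1 (mod 137). ✓

Final answer: 129^(−1) ≡ 17 (mod 137)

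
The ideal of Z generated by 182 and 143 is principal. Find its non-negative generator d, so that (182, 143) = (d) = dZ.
In the PID Z, (a, b) is generated by gcd(a, b). Compute gcd(182, 143) with the extended Euclidean algorithm, tracking rows (r, s, t) with s·182 + t·143 = r:
  row A: (182, 1, 0)   [1·182 + 0·143 = 182]
  row B: (143, 0, 1)   [0·182 + 1·143 = 143]
  182 = 1·143 + 39   → row C = row A − 1·row B = (39, 1, −1)   [check: 1·182 − 1·143 = 39]
  143 = 3·39 + 26   → row D = row B − 3·row C = (26, −3, 4)   [check: −3·182 + 4·143 = 26]
  39 = 1·26 + 13   → row E = row C − 1·row D = (13, 4, −5)   [check: 4·182 − 5·143 = 13]
  26 = 2·13 + 0   → remainder 0, stop. gcd = 13 (last nonzero row E).
So gcd(182, 143) = 13, with Bézout identity 4·182 − 5·143 = 13. Containment (⊇): the Bézout identity exhibits 13 as an element of (182, 143), giving (13) ⊆ (182, 143). Containment (⊆): since 13 | 182 and 13 | 143 (182 = 13·14, 143 = 13·11), every Z-linear combination of 182 and 143 is divisible by 13, so (182, 143) ⊆ (13). Therefore (182, 143) = (13), d = 13.

Final answer: (182, 143) = (13); d = 13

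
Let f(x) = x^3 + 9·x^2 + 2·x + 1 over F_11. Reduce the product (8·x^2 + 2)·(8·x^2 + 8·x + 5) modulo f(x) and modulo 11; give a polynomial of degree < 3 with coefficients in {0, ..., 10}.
a · b ≡ 4·x^2 + 8·x + 5 (mod f(x))

Multiply as integer polynomials: a · b = 64·x^4 + 64·x^3 + 56·x^2 + 16·x + 10. Reducing coefficients mod 11: a · b ≡ 9·x^4 + 9·x^3 + x^2 + 5·x + 10. Now divide by f(x) = x^3 + 9·x^2 + 2·x + 1 in F_11[x], eliminating the leading term at each step:
  leading term 9·x^4: subtract (9·x)·f(x) = 9·x^4 + 4·x^3 + 7·x^2 + 9·x, leaving 5·x^3 + 5·x^2 + 7·x + 10 (coefficients mod 11)
  leading term 5·x^3: subtract (5)·f(x) = 5·x^3 + x^2 + 10·x + 5, leaving 4·x^2 + 8·x + 5 (coefficients mod 11)
The degree is now < 3, so this is the remainder. Hence a · b ≡ 4·x^2 + 8·x + 5 in F_11[x]/(f).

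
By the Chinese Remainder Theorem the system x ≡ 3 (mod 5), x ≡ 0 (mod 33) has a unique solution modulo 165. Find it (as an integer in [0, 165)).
The moduli 5, 33 are pairwise coprime, so by the CRT there is a unique solution mod 5·33 = 165.
Solve by successive substitution. Start with x ≡ 3 (mod 5).
  Combine with x ≡ 0 (mod 33): write x = 3 + 5·t and require 3 + 5·t ≡ 0 (mod 33), i.e. 5·t ≡ 0 − 3 ≡ 30 (mod 33). Since 5^(−1) ≡ 20 (mod 33), t ≡ 20·30 ≡ 6 (mod 33). So x ≡ 3 + 5·6 = 33 (mod 165).
Unique solution in [0, 165): x = 33.

Final answer: x ≡ 33 (mod 165); the representative in [0, 165) is 33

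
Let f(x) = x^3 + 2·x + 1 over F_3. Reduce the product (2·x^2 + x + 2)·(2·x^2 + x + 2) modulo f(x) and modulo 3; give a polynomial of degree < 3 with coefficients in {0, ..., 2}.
Multiply as integer polynomials: a · b = 4·x^4 + 4·x^3 + 9·x^2 + 4·x + 4. Reducing coefficients mod 3: a · b ≡ x^4 + x^3 + x + 1. Now divide by f(x) = x^3 + 2·x + 1 in F_3[x], eliminating the leading term at each step:
  leading term x^4: subtract (x)·f(x) = x^4 + 2·x^2 + x, leaving x^3 + x^2 + 1 (coefficients mod 3)
  leading term x^3: subtract (1)·f(x) = x^3 + 2·x + 1, leaving x^2 + x (coefficients mod 3)
The degree is now < 3, so this is the remainder. Hence a · b ≡ x^2 + x in F_3[x]/(f).

Final answer: a · b ≡ x^2 + x (mod f(x))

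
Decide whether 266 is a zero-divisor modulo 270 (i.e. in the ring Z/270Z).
YES

gcd(266, 270) = 2 > 1, so 266 is not a unit in Z/270Z. In Z/nZ every nonzero non-unit is a zero-divisor: explicitly, take b = 270/gcd = 135 ≠ 0 (mod 270); then 266·135 = 35910 = 133·270, i.e. 266·135 ≡ 0 (mod 270). So 266 is a zero-divisor.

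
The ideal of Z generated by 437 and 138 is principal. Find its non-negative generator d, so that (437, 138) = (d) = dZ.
In the PID Z, (a, b) is generated by gcd(a, b). Compute gcd(437, 138) with the extended Euclidean algorithm, tracking rows (r, s, t) with s·437 + t·138 = r:
  row A: (437, 1, 0)   [1·437 + 0·138 = 437]
  row B: (138, 0, 1)   [0·437 + 1·138 = 138]
  437 = 3·138 + 23   → row C = row A − 3·row B = (23, 1, −3)   [check: 1·437 − 3·138 = 23]
  138 = 6·23 + 0   → remainder 0, stop. gcd = 23 (last nonzero row C).
So gcd(437, 138) = 23, with Bézout identity 1·437 − 3·138 = 23. Containment (⊇): the Bézout identity exhibits 23 as an element of (437, 138), giving (23) ⊆ (437, 138). Containment (⊆): since 23 | 437 and 23 | 138 (437 = 23·19, 138 = 23·6), every Z-linear combination of 437 and 138 is divisible by 23, so (437, 138) ⊆ (23). Therefore (437, 138) = (23), d = 23.

Final answer: (437, 138) = (23); d = 23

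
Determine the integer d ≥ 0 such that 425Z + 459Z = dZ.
In the PID Z, (a, b) is generated by gcd(a, b). Compute gcd(459, 425) with the extended Euclidean algorithm, tracking rows (r, s, t) with s·459 + t·425 = r:
  row A: (459, 1, 0)   [1·459 + 0·425 = 459]
  row B: (425, 0, 1)   [0·459 + 1·425 = 425]
  459 = 1·425 + 34   → row C = row A − 1·row B = (34, 1, −1)   [check: 1·459 − 1·425 = 34]
  425 = 12·34 + 17   → row D = row B − 12·row C = (17, −12, 13)   [check: −12·459 + 13·425 = 17]
  34 = 2·17 + 0   → remainder 0, stop. gcd = 17 (last nonzero row D).
So gcd(425, 459) = 17, with Bézout identity −12·459 + 13·425 = 17. Containment (⊇): the Bézout identity exhibits 17 as an element of (425, 459), giving (17) ⊆ (425, 459). Containment (⊆): since 17 | 425 and 17 | 459 (425 = 17·25, 459 = 17·27), every Z-linear combination of 425 and 459 is divisible by 17, so (425, 459) ⊆ (17). Therefore (425, 459) = (17), d = 17.

Final answer: (425, 459) = (17); d = 17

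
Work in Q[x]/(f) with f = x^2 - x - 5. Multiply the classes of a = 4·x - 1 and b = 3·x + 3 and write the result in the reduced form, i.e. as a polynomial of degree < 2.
a · b ≡ 21·x + 57 (mod f(x))

First multiply in Q[x] without reducing: a · b = 12·x^2 + 9·x - 3. Now divide by f(x) = x^2 - x - 5, eliminating the leading term at each step:
  leading term 12·x^2: subtract (12)·f(x) = 12·x^2 - 12·x - 60, leaving 21·x + 57
The degree is now < 2, so this is the remainder. Hence a · b ≡ 21·x + 57 in Q[x]/(f).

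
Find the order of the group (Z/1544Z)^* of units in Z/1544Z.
|(Z/1544Z)^*| = 768

(Z/1544Z)^* consists of the classes a with gcd(a, 1544) = 1, so its order is φ(1544). φ is multiplicative, with φ(p^e) = p^e − p^(e−1). Factorise 1544 = 2^3 · 193. Then
  φ(1544) = (2^3 − 2^2) · (193 − 1) = 4 · 192 = 768.
Thus |(Z/1544Z)^*| = 768.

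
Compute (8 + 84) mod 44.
Reduce the summands first: 84 ≡ 40 (mod 44), so 8 + 84 ≡ 8 + 40 (mod 44). 8 + 40 = 48; 48 = 1·44 + 4, so (8 + 84) mod 44 = 4.

Final answer: 4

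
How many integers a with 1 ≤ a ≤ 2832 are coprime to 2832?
The number of a ∈ {1, ..., 2832} with gcd(a, 2832) = 1 is by definition Euler's totient φ(2832). φ is multiplicative, with φ(p^e) = p^e − p^(e−1). Factorise 2832 = 2^4 · 3 · 59. Then
  φ(2832) = (2^4 − 2^3) · (3 − 1) · (59 − 1) = 8 · 2 · 58 = 928.
So there are 928 such integers.

Final answer: 928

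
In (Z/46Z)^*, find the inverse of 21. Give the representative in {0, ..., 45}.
Apply the extended Euclidean algorithm to (46, 21), tracking rows (r, s, t) with s·46 + t·21 = r. Each division r_prev = q·r_cur + r_new produces the new row as (previous row) − q·(current row):
  row A: (46, 1, 0)   [1·46 + 0·21 = 46]
  row B: (21, 0, 1)   [0·46 + 1·21 = 21]
  46 = 2·21 + 4   → row C = row A − 2·row B = (4, 1, −2)   [check: 1·46 − 2·21 = 4]
  21 = 5·4 + 1   → row D = row B − 5·row C = (1, −5, 11)   [check: −5·46 + 11·21 = 1]
  4 = 4·1 + 0   → remainder 0, stop. gcd = 1 (last nonzero row D).
The gcd is 1, so 21 is invertible mod 46. The last nonzero row gives −5·46 + 11·21 = 1, so t = 11. So 21^(−1) ≡ 11 (mod 46). Verify: 21 · 11 = 231 ≡ 1 (mod 46). ✓

Final answer: 21^(−1) ≡ 11 (mod 46)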